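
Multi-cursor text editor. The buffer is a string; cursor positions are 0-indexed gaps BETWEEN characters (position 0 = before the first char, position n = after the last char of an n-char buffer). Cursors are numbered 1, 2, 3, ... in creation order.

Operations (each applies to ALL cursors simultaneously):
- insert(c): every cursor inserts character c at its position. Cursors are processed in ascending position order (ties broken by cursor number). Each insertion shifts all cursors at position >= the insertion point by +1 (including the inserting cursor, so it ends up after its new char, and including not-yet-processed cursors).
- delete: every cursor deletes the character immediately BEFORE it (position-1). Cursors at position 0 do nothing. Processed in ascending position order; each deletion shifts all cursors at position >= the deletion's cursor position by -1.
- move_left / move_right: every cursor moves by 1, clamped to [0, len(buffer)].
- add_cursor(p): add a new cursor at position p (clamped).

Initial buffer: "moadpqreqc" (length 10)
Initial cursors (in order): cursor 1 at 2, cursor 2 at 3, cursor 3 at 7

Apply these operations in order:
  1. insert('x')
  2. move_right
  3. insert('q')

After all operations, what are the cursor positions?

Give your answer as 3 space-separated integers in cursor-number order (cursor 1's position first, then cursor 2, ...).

After op 1 (insert('x')): buffer="moxaxdpqrxeqc" (len 13), cursors c1@3 c2@5 c3@10, authorship ..1.2....3...
After op 2 (move_right): buffer="moxaxdpqrxeqc" (len 13), cursors c1@4 c2@6 c3@11, authorship ..1.2....3...
After op 3 (insert('q')): buffer="moxaqxdqpqrxeqqc" (len 16), cursors c1@5 c2@8 c3@14, authorship ..1.12.2...3.3..

Answer: 5 8 14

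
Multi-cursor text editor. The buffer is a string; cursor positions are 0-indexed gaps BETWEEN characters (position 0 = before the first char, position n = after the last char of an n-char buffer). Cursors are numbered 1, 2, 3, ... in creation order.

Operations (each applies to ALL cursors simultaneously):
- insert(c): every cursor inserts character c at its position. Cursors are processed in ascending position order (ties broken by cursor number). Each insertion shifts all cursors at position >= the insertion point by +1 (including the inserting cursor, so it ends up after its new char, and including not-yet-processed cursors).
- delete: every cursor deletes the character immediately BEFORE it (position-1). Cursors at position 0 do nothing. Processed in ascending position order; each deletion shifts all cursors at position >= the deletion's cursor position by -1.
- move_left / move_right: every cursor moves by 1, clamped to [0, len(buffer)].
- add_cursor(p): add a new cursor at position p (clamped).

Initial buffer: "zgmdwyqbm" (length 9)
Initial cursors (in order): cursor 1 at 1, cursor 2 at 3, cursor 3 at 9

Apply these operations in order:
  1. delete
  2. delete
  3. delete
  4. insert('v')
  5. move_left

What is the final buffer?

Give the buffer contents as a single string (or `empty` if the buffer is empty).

After op 1 (delete): buffer="gdwyqb" (len 6), cursors c1@0 c2@1 c3@6, authorship ......
After op 2 (delete): buffer="dwyq" (len 4), cursors c1@0 c2@0 c3@4, authorship ....
After op 3 (delete): buffer="dwy" (len 3), cursors c1@0 c2@0 c3@3, authorship ...
After op 4 (insert('v')): buffer="vvdwyv" (len 6), cursors c1@2 c2@2 c3@6, authorship 12...3
After op 5 (move_left): buffer="vvdwyv" (len 6), cursors c1@1 c2@1 c3@5, authorship 12...3

Answer: vvdwyv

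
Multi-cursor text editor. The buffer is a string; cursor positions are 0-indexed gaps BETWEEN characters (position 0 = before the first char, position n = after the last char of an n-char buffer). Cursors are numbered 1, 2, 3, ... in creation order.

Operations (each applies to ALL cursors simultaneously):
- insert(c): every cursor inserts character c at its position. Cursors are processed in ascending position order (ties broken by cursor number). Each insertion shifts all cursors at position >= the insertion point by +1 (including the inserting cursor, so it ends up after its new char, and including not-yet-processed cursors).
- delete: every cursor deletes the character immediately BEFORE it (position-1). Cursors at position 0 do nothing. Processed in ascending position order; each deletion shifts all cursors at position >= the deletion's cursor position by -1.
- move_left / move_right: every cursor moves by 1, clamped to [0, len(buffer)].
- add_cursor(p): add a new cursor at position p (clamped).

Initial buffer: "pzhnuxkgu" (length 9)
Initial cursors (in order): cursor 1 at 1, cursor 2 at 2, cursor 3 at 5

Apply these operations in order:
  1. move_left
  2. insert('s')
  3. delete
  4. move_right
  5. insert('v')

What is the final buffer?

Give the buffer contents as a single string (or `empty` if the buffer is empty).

After op 1 (move_left): buffer="pzhnuxkgu" (len 9), cursors c1@0 c2@1 c3@4, authorship .........
After op 2 (insert('s')): buffer="spszhnsuxkgu" (len 12), cursors c1@1 c2@3 c3@7, authorship 1.2...3.....
After op 3 (delete): buffer="pzhnuxkgu" (len 9), cursors c1@0 c2@1 c3@4, authorship .........
After op 4 (move_right): buffer="pzhnuxkgu" (len 9), cursors c1@1 c2@2 c3@5, authorship .........
After op 5 (insert('v')): buffer="pvzvhnuvxkgu" (len 12), cursors c1@2 c2@4 c3@8, authorship .1.2...3....

Answer: pvzvhnuvxkgu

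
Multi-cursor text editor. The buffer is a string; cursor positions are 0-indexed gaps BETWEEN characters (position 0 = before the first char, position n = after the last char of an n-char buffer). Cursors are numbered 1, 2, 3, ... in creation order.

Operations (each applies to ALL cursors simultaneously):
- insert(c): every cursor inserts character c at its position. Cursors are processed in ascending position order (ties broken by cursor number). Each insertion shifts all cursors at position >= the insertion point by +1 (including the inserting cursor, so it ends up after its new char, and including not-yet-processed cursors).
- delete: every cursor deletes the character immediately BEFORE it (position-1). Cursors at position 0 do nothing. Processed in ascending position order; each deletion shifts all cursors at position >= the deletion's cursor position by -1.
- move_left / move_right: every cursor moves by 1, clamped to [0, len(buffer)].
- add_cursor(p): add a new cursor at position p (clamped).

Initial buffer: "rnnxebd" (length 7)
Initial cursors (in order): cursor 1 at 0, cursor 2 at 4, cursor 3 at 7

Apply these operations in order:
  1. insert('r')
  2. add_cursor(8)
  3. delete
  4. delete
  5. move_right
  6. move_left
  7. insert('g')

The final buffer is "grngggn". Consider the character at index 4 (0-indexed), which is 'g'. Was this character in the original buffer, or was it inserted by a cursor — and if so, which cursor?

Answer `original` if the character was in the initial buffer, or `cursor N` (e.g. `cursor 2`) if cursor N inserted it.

After op 1 (insert('r')): buffer="rrnnxrebdr" (len 10), cursors c1@1 c2@6 c3@10, authorship 1....2...3
After op 2 (add_cursor(8)): buffer="rrnnxrebdr" (len 10), cursors c1@1 c2@6 c4@8 c3@10, authorship 1....2...3
After op 3 (delete): buffer="rnnxed" (len 6), cursors c1@0 c2@4 c4@5 c3@6, authorship ......
After op 4 (delete): buffer="rnn" (len 3), cursors c1@0 c2@3 c3@3 c4@3, authorship ...
After op 5 (move_right): buffer="rnn" (len 3), cursors c1@1 c2@3 c3@3 c4@3, authorship ...
After op 6 (move_left): buffer="rnn" (len 3), cursors c1@0 c2@2 c3@2 c4@2, authorship ...
After op 7 (insert('g')): buffer="grngggn" (len 7), cursors c1@1 c2@6 c3@6 c4@6, authorship 1..234.
Authorship (.=original, N=cursor N): 1 . . 2 3 4 .
Index 4: author = 3

Answer: cursor 3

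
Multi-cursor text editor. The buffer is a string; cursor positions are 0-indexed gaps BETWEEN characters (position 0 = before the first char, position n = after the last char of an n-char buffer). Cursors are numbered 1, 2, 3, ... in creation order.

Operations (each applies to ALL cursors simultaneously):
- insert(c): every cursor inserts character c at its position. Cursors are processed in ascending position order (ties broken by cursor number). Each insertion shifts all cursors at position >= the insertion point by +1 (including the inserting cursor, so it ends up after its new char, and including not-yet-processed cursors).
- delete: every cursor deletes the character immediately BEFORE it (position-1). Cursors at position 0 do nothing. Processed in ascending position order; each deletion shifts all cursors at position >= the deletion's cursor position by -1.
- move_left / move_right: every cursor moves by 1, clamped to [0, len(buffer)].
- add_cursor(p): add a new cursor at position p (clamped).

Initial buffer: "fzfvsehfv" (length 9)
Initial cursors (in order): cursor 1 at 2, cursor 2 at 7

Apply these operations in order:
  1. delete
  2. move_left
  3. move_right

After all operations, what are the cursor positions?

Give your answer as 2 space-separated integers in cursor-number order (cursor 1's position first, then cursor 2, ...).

Answer: 1 5

Derivation:
After op 1 (delete): buffer="ffvsefv" (len 7), cursors c1@1 c2@5, authorship .......
After op 2 (move_left): buffer="ffvsefv" (len 7), cursors c1@0 c2@4, authorship .......
After op 3 (move_right): buffer="ffvsefv" (len 7), cursors c1@1 c2@5, authorship .......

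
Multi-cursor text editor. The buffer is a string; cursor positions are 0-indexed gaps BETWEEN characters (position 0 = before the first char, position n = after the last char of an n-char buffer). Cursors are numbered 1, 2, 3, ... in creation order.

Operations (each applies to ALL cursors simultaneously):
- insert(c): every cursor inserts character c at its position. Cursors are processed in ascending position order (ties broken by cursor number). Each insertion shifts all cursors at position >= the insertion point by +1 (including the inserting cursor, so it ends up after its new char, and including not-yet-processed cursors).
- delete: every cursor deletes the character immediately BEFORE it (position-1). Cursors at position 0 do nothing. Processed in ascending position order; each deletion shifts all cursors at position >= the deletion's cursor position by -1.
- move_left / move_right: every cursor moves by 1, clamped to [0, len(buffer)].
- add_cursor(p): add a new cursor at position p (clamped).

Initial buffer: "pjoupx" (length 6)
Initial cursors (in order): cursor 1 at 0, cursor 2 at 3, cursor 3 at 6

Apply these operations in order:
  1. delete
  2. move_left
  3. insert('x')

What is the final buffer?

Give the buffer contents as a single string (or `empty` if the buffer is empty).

Answer: xpxjuxp

Derivation:
After op 1 (delete): buffer="pjup" (len 4), cursors c1@0 c2@2 c3@4, authorship ....
After op 2 (move_left): buffer="pjup" (len 4), cursors c1@0 c2@1 c3@3, authorship ....
After op 3 (insert('x')): buffer="xpxjuxp" (len 7), cursors c1@1 c2@3 c3@6, authorship 1.2..3.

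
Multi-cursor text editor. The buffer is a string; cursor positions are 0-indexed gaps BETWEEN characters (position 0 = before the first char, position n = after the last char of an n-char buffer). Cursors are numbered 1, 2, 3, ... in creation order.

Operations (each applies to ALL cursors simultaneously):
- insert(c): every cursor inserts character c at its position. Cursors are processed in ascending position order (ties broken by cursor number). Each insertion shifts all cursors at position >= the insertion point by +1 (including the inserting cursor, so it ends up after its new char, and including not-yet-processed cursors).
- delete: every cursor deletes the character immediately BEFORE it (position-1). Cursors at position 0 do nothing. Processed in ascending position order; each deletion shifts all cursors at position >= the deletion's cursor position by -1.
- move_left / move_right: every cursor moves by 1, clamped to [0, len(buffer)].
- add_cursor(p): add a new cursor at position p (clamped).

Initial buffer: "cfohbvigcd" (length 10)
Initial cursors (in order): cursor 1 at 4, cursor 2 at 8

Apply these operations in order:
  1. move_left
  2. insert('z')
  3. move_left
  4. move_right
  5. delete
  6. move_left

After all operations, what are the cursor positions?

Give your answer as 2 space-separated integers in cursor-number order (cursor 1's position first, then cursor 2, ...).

Answer: 2 6

Derivation:
After op 1 (move_left): buffer="cfohbvigcd" (len 10), cursors c1@3 c2@7, authorship ..........
After op 2 (insert('z')): buffer="cfozhbvizgcd" (len 12), cursors c1@4 c2@9, authorship ...1....2...
After op 3 (move_left): buffer="cfozhbvizgcd" (len 12), cursors c1@3 c2@8, authorship ...1....2...
After op 4 (move_right): buffer="cfozhbvizgcd" (len 12), cursors c1@4 c2@9, authorship ...1....2...
After op 5 (delete): buffer="cfohbvigcd" (len 10), cursors c1@3 c2@7, authorship ..........
After op 6 (move_left): buffer="cfohbvigcd" (len 10), cursors c1@2 c2@6, authorship ..........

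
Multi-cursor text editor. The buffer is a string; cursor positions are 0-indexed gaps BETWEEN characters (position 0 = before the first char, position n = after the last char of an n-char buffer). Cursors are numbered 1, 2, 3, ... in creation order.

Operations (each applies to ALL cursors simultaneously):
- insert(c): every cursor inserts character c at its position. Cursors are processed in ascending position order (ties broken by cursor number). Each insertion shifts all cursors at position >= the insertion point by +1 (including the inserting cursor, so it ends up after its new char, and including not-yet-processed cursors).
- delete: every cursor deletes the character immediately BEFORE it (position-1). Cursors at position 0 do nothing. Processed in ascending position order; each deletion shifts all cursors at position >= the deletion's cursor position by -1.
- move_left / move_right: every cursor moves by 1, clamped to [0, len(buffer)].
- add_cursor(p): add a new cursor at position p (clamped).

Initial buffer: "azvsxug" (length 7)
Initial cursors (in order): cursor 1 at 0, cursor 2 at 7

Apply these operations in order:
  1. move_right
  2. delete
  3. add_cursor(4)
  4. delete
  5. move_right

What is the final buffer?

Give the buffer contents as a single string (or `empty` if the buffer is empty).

After op 1 (move_right): buffer="azvsxug" (len 7), cursors c1@1 c2@7, authorship .......
After op 2 (delete): buffer="zvsxu" (len 5), cursors c1@0 c2@5, authorship .....
After op 3 (add_cursor(4)): buffer="zvsxu" (len 5), cursors c1@0 c3@4 c2@5, authorship .....
After op 4 (delete): buffer="zvs" (len 3), cursors c1@0 c2@3 c3@3, authorship ...
After op 5 (move_right): buffer="zvs" (len 3), cursors c1@1 c2@3 c3@3, authorship ...

Answer: zvs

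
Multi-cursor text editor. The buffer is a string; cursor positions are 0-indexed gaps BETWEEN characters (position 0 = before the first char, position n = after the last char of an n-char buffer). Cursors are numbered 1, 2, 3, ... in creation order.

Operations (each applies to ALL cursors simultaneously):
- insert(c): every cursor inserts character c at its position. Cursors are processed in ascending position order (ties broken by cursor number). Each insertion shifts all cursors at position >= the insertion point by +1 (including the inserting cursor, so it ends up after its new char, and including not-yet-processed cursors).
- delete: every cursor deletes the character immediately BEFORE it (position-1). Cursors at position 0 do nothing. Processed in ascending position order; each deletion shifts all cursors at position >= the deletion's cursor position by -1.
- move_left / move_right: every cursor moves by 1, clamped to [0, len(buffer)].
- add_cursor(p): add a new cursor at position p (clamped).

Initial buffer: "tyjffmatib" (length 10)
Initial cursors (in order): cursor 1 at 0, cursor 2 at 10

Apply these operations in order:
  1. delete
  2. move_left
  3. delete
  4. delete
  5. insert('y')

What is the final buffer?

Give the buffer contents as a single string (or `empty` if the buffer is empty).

After op 1 (delete): buffer="tyjffmati" (len 9), cursors c1@0 c2@9, authorship .........
After op 2 (move_left): buffer="tyjffmati" (len 9), cursors c1@0 c2@8, authorship .........
After op 3 (delete): buffer="tyjffmai" (len 8), cursors c1@0 c2@7, authorship ........
After op 4 (delete): buffer="tyjffmi" (len 7), cursors c1@0 c2@6, authorship .......
After op 5 (insert('y')): buffer="ytyjffmyi" (len 9), cursors c1@1 c2@8, authorship 1......2.

Answer: ytyjffmyi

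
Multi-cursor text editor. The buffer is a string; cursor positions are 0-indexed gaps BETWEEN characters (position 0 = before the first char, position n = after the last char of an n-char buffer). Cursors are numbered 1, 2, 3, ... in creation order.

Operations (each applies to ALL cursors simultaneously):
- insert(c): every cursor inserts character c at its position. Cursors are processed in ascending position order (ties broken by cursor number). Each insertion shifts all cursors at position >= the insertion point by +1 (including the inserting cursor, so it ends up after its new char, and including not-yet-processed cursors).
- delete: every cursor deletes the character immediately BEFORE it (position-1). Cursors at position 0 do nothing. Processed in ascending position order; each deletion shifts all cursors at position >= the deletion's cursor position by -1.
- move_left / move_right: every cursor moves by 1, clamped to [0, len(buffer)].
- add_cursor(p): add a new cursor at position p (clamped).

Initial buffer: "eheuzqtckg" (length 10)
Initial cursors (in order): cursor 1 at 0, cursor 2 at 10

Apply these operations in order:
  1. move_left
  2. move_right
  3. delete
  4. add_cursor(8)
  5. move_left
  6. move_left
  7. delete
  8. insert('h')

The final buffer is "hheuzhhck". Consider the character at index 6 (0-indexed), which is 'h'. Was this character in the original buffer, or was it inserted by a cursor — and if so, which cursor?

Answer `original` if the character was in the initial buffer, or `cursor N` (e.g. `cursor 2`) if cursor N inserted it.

After op 1 (move_left): buffer="eheuzqtckg" (len 10), cursors c1@0 c2@9, authorship ..........
After op 2 (move_right): buffer="eheuzqtckg" (len 10), cursors c1@1 c2@10, authorship ..........
After op 3 (delete): buffer="heuzqtck" (len 8), cursors c1@0 c2@8, authorship ........
After op 4 (add_cursor(8)): buffer="heuzqtck" (len 8), cursors c1@0 c2@8 c3@8, authorship ........
After op 5 (move_left): buffer="heuzqtck" (len 8), cursors c1@0 c2@7 c3@7, authorship ........
After op 6 (move_left): buffer="heuzqtck" (len 8), cursors c1@0 c2@6 c3@6, authorship ........
After op 7 (delete): buffer="heuzck" (len 6), cursors c1@0 c2@4 c3@4, authorship ......
After op 8 (insert('h')): buffer="hheuzhhck" (len 9), cursors c1@1 c2@7 c3@7, authorship 1....23..
Authorship (.=original, N=cursor N): 1 . . . . 2 3 . .
Index 6: author = 3

Answer: cursor 3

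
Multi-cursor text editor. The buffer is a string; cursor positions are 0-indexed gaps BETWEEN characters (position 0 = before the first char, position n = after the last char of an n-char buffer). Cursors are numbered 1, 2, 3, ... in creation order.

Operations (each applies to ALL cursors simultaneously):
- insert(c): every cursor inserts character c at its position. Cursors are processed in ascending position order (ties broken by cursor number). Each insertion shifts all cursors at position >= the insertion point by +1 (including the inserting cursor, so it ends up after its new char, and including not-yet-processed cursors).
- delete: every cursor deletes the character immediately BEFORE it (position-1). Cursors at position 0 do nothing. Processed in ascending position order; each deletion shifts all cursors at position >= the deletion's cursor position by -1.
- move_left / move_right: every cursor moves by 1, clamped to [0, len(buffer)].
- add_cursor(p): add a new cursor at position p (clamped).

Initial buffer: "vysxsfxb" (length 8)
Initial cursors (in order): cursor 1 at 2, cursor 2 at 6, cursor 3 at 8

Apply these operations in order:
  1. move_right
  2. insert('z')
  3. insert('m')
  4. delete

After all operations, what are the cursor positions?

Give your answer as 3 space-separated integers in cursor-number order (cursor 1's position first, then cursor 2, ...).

After op 1 (move_right): buffer="vysxsfxb" (len 8), cursors c1@3 c2@7 c3@8, authorship ........
After op 2 (insert('z')): buffer="vyszxsfxzbz" (len 11), cursors c1@4 c2@9 c3@11, authorship ...1....2.3
After op 3 (insert('m')): buffer="vyszmxsfxzmbzm" (len 14), cursors c1@5 c2@11 c3@14, authorship ...11....22.33
After op 4 (delete): buffer="vyszxsfxzbz" (len 11), cursors c1@4 c2@9 c3@11, authorship ...1....2.3

Answer: 4 9 11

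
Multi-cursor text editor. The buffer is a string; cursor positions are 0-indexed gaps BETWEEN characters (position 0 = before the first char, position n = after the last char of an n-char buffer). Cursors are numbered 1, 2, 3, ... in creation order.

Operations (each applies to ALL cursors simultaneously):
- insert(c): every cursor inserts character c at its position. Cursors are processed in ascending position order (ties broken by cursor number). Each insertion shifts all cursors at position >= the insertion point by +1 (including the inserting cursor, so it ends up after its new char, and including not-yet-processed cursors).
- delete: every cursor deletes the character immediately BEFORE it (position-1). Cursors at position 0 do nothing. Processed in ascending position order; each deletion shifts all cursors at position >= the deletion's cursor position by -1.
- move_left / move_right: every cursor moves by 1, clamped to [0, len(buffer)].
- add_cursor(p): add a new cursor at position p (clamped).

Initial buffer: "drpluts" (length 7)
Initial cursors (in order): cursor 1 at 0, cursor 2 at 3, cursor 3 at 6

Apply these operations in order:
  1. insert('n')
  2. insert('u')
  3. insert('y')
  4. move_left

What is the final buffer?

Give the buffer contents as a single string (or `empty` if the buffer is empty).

After op 1 (insert('n')): buffer="ndrpnlutns" (len 10), cursors c1@1 c2@5 c3@9, authorship 1...2...3.
After op 2 (insert('u')): buffer="nudrpnulutnus" (len 13), cursors c1@2 c2@7 c3@12, authorship 11...22...33.
After op 3 (insert('y')): buffer="nuydrpnuylutnuys" (len 16), cursors c1@3 c2@9 c3@15, authorship 111...222...333.
After op 4 (move_left): buffer="nuydrpnuylutnuys" (len 16), cursors c1@2 c2@8 c3@14, authorship 111...222...333.

Answer: nuydrpnuylutnuys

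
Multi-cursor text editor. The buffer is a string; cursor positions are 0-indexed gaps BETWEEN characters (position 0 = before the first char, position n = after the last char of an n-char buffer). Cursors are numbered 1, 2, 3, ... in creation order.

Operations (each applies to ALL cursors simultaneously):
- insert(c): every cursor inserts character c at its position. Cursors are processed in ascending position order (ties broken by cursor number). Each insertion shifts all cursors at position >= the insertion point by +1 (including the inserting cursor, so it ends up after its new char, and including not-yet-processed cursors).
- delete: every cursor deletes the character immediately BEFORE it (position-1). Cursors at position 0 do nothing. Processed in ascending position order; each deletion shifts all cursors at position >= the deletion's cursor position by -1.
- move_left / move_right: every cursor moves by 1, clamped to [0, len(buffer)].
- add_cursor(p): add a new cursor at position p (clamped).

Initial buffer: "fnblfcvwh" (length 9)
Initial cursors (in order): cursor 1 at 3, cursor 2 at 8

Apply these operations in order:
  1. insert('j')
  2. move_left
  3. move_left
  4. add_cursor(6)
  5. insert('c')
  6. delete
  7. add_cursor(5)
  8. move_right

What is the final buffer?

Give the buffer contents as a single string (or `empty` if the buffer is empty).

After op 1 (insert('j')): buffer="fnbjlfcvwjh" (len 11), cursors c1@4 c2@10, authorship ...1.....2.
After op 2 (move_left): buffer="fnbjlfcvwjh" (len 11), cursors c1@3 c2@9, authorship ...1.....2.
After op 3 (move_left): buffer="fnbjlfcvwjh" (len 11), cursors c1@2 c2@8, authorship ...1.....2.
After op 4 (add_cursor(6)): buffer="fnbjlfcvwjh" (len 11), cursors c1@2 c3@6 c2@8, authorship ...1.....2.
After op 5 (insert('c')): buffer="fncbjlfccvcwjh" (len 14), cursors c1@3 c3@8 c2@11, authorship ..1.1..3..2.2.
After op 6 (delete): buffer="fnbjlfcvwjh" (len 11), cursors c1@2 c3@6 c2@8, authorship ...1.....2.
After op 7 (add_cursor(5)): buffer="fnbjlfcvwjh" (len 11), cursors c1@2 c4@5 c3@6 c2@8, authorship ...1.....2.
After op 8 (move_right): buffer="fnbjlfcvwjh" (len 11), cursors c1@3 c4@6 c3@7 c2@9, authorship ...1.....2.

Answer: fnbjlfcvwjh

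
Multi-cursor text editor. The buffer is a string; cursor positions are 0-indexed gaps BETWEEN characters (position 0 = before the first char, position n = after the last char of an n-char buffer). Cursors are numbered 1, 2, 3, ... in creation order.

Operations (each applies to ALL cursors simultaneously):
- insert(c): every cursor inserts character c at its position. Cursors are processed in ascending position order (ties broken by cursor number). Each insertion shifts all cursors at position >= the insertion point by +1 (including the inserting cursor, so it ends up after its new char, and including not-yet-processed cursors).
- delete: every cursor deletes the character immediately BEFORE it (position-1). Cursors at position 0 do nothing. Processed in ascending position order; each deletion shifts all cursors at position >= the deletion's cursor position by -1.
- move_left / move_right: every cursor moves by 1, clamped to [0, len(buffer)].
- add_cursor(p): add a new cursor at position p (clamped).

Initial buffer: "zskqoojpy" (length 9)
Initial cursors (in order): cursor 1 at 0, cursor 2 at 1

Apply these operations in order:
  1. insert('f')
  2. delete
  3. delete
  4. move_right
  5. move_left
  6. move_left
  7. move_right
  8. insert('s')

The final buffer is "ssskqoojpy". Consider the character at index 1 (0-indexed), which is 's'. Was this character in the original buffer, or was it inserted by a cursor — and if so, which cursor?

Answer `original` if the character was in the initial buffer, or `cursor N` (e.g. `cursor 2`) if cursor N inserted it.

After op 1 (insert('f')): buffer="fzfskqoojpy" (len 11), cursors c1@1 c2@3, authorship 1.2........
After op 2 (delete): buffer="zskqoojpy" (len 9), cursors c1@0 c2@1, authorship .........
After op 3 (delete): buffer="skqoojpy" (len 8), cursors c1@0 c2@0, authorship ........
After op 4 (move_right): buffer="skqoojpy" (len 8), cursors c1@1 c2@1, authorship ........
After op 5 (move_left): buffer="skqoojpy" (len 8), cursors c1@0 c2@0, authorship ........
After op 6 (move_left): buffer="skqoojpy" (len 8), cursors c1@0 c2@0, authorship ........
After op 7 (move_right): buffer="skqoojpy" (len 8), cursors c1@1 c2@1, authorship ........
After op 8 (insert('s')): buffer="ssskqoojpy" (len 10), cursors c1@3 c2@3, authorship .12.......
Authorship (.=original, N=cursor N): . 1 2 . . . . . . .
Index 1: author = 1

Answer: cursor 1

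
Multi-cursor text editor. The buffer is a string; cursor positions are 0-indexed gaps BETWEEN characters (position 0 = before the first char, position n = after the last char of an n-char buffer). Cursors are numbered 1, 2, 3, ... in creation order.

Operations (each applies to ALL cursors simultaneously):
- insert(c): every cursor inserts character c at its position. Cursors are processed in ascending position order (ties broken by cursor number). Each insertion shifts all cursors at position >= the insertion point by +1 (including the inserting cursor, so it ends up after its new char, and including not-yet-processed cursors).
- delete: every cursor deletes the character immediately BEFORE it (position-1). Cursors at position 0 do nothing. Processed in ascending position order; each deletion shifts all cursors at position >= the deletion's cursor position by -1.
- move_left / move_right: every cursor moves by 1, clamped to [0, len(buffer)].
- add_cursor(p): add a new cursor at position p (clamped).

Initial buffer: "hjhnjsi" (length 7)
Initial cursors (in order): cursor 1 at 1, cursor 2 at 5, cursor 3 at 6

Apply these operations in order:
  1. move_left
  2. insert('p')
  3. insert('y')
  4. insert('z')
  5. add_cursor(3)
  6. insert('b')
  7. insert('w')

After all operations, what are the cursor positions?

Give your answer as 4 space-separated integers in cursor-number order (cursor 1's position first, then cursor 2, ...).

Answer: 7 16 22 7

Derivation:
After op 1 (move_left): buffer="hjhnjsi" (len 7), cursors c1@0 c2@4 c3@5, authorship .......
After op 2 (insert('p')): buffer="phjhnpjpsi" (len 10), cursors c1@1 c2@6 c3@8, authorship 1....2.3..
After op 3 (insert('y')): buffer="pyhjhnpyjpysi" (len 13), cursors c1@2 c2@8 c3@11, authorship 11....22.33..
After op 4 (insert('z')): buffer="pyzhjhnpyzjpyzsi" (len 16), cursors c1@3 c2@10 c3@14, authorship 111....222.333..
After op 5 (add_cursor(3)): buffer="pyzhjhnpyzjpyzsi" (len 16), cursors c1@3 c4@3 c2@10 c3@14, authorship 111....222.333..
After op 6 (insert('b')): buffer="pyzbbhjhnpyzbjpyzbsi" (len 20), cursors c1@5 c4@5 c2@13 c3@18, authorship 11114....2222.3333..
After op 7 (insert('w')): buffer="pyzbbwwhjhnpyzbwjpyzbwsi" (len 24), cursors c1@7 c4@7 c2@16 c3@22, authorship 1111414....22222.33333..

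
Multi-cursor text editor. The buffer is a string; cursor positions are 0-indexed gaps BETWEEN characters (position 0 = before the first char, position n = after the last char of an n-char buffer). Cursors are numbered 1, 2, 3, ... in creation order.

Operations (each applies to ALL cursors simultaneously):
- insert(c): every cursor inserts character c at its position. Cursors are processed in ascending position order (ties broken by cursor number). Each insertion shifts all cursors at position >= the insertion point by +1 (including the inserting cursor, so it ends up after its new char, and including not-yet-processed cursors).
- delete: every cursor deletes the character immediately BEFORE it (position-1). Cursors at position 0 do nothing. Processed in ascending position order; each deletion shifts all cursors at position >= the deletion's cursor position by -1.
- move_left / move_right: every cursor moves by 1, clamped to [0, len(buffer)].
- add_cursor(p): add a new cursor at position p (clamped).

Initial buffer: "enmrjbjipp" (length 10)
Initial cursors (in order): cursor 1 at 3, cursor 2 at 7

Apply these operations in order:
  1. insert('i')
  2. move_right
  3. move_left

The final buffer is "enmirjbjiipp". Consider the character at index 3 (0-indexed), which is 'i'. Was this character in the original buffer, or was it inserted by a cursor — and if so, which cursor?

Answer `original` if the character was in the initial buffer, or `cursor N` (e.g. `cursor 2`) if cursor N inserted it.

Answer: cursor 1

Derivation:
After op 1 (insert('i')): buffer="enmirjbjiipp" (len 12), cursors c1@4 c2@9, authorship ...1....2...
After op 2 (move_right): buffer="enmirjbjiipp" (len 12), cursors c1@5 c2@10, authorship ...1....2...
After op 3 (move_left): buffer="enmirjbjiipp" (len 12), cursors c1@4 c2@9, authorship ...1....2...
Authorship (.=original, N=cursor N): . . . 1 . . . . 2 . . .
Index 3: author = 1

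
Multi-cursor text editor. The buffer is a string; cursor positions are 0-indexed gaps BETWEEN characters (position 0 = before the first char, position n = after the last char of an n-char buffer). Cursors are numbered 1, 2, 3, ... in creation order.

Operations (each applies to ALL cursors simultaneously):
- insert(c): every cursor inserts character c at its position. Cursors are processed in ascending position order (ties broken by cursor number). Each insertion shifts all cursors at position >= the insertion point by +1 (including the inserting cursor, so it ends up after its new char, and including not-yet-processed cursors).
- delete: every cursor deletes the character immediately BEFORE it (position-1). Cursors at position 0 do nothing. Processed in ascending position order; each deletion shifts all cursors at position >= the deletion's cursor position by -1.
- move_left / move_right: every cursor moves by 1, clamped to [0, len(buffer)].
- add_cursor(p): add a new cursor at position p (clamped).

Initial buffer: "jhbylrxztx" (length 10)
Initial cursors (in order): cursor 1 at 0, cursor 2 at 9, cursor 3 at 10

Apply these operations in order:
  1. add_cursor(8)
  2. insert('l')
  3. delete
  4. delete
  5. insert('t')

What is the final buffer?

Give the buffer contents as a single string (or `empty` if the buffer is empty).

Answer: tjhbylrxttt

Derivation:
After op 1 (add_cursor(8)): buffer="jhbylrxztx" (len 10), cursors c1@0 c4@8 c2@9 c3@10, authorship ..........
After op 2 (insert('l')): buffer="ljhbylrxzltlxl" (len 14), cursors c1@1 c4@10 c2@12 c3@14, authorship 1........4.2.3
After op 3 (delete): buffer="jhbylrxztx" (len 10), cursors c1@0 c4@8 c2@9 c3@10, authorship ..........
After op 4 (delete): buffer="jhbylrx" (len 7), cursors c1@0 c2@7 c3@7 c4@7, authorship .......
After op 5 (insert('t')): buffer="tjhbylrxttt" (len 11), cursors c1@1 c2@11 c3@11 c4@11, authorship 1.......234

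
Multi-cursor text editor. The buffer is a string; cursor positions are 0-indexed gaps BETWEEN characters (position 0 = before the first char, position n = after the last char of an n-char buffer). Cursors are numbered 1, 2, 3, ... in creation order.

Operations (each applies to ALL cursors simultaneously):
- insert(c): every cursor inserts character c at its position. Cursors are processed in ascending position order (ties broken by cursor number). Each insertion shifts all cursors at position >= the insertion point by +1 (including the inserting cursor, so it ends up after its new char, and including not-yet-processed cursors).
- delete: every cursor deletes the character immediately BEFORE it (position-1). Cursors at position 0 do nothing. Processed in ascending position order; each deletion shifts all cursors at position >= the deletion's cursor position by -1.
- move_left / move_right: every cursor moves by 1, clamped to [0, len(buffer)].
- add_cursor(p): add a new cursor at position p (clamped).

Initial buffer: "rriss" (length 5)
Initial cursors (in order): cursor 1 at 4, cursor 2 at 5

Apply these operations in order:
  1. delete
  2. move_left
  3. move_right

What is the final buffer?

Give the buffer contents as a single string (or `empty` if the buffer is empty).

Answer: rri

Derivation:
After op 1 (delete): buffer="rri" (len 3), cursors c1@3 c2@3, authorship ...
After op 2 (move_left): buffer="rri" (len 3), cursors c1@2 c2@2, authorship ...
After op 3 (move_right): buffer="rri" (len 3), cursors c1@3 c2@3, authorship ...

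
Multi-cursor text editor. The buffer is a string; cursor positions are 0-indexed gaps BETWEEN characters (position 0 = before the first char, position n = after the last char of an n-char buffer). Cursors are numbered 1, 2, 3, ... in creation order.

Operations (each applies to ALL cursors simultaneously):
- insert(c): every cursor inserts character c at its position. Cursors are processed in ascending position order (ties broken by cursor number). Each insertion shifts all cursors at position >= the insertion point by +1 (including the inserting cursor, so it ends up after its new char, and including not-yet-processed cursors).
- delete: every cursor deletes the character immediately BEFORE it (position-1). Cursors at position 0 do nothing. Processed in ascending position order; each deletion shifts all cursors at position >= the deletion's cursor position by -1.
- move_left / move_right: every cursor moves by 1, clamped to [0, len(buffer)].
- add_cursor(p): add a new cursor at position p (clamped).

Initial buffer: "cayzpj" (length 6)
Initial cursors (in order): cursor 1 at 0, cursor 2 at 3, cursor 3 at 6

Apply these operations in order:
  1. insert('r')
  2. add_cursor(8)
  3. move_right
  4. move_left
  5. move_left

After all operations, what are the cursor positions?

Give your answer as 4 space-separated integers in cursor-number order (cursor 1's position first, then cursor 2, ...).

Answer: 0 4 7 7

Derivation:
After op 1 (insert('r')): buffer="rcayrzpjr" (len 9), cursors c1@1 c2@5 c3@9, authorship 1...2...3
After op 2 (add_cursor(8)): buffer="rcayrzpjr" (len 9), cursors c1@1 c2@5 c4@8 c3@9, authorship 1...2...3
After op 3 (move_right): buffer="rcayrzpjr" (len 9), cursors c1@2 c2@6 c3@9 c4@9, authorship 1...2...3
After op 4 (move_left): buffer="rcayrzpjr" (len 9), cursors c1@1 c2@5 c3@8 c4@8, authorship 1...2...3
After op 5 (move_left): buffer="rcayrzpjr" (len 9), cursors c1@0 c2@4 c3@7 c4@7, authorship 1...2...3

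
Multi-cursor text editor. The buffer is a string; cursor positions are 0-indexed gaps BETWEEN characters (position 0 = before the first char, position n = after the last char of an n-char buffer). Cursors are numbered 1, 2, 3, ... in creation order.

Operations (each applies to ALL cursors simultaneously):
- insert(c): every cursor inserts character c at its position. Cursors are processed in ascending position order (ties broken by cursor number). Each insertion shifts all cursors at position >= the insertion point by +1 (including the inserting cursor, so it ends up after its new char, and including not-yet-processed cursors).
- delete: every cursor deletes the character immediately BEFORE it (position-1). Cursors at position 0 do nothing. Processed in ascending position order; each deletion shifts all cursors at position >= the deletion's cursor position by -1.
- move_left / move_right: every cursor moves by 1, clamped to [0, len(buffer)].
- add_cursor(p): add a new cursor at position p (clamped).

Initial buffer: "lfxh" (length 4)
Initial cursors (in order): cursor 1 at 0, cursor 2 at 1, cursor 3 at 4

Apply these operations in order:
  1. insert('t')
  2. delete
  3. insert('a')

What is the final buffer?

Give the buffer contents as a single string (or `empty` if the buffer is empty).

Answer: alafxha

Derivation:
After op 1 (insert('t')): buffer="tltfxht" (len 7), cursors c1@1 c2@3 c3@7, authorship 1.2...3
After op 2 (delete): buffer="lfxh" (len 4), cursors c1@0 c2@1 c3@4, authorship ....
After op 3 (insert('a')): buffer="alafxha" (len 7), cursors c1@1 c2@3 c3@7, authorship 1.2...3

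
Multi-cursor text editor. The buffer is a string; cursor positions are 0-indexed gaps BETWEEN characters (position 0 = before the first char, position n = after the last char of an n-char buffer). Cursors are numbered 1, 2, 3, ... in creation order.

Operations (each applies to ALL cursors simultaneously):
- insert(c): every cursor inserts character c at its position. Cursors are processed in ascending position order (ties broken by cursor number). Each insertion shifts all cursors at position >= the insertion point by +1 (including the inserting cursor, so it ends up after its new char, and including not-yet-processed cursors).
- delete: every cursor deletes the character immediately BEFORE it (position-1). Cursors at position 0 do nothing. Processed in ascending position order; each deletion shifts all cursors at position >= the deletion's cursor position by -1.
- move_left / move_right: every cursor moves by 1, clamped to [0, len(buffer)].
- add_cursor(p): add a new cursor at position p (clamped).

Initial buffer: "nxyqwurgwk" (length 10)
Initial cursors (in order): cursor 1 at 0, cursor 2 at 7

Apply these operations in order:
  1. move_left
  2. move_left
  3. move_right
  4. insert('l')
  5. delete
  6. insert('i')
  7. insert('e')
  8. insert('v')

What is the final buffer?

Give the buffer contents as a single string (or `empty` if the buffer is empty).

After op 1 (move_left): buffer="nxyqwurgwk" (len 10), cursors c1@0 c2@6, authorship ..........
After op 2 (move_left): buffer="nxyqwurgwk" (len 10), cursors c1@0 c2@5, authorship ..........
After op 3 (move_right): buffer="nxyqwurgwk" (len 10), cursors c1@1 c2@6, authorship ..........
After op 4 (insert('l')): buffer="nlxyqwulrgwk" (len 12), cursors c1@2 c2@8, authorship .1.....2....
After op 5 (delete): buffer="nxyqwurgwk" (len 10), cursors c1@1 c2@6, authorship ..........
After op 6 (insert('i')): buffer="nixyqwuirgwk" (len 12), cursors c1@2 c2@8, authorship .1.....2....
After op 7 (insert('e')): buffer="niexyqwuiergwk" (len 14), cursors c1@3 c2@10, authorship .11.....22....
After op 8 (insert('v')): buffer="nievxyqwuievrgwk" (len 16), cursors c1@4 c2@12, authorship .111.....222....

Answer: nievxyqwuievrgwk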